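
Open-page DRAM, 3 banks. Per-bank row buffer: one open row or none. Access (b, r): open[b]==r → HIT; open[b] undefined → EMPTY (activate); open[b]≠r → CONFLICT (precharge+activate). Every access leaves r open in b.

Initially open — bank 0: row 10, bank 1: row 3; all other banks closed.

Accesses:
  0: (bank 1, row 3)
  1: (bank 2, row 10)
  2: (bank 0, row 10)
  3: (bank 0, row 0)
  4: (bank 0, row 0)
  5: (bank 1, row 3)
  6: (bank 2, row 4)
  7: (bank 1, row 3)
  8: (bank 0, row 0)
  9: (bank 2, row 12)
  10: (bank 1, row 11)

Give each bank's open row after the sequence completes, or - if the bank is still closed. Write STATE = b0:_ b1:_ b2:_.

step 0: bank1 3->3 [HIT]
step 1: bank2 None->10 [EMPTY]
step 2: bank0 10->10 [HIT]
step 3: bank0 10->0 [CONFLICT]
step 4: bank0 0->0 [HIT]
step 5: bank1 3->3 [HIT]
step 6: bank2 10->4 [CONFLICT]
step 7: bank1 3->3 [HIT]
step 8: bank0 0->0 [HIT]
step 9: bank2 4->12 [CONFLICT]
step 10: bank1 3->11 [CONFLICT]

STATE = b0:0 b1:11 b2:12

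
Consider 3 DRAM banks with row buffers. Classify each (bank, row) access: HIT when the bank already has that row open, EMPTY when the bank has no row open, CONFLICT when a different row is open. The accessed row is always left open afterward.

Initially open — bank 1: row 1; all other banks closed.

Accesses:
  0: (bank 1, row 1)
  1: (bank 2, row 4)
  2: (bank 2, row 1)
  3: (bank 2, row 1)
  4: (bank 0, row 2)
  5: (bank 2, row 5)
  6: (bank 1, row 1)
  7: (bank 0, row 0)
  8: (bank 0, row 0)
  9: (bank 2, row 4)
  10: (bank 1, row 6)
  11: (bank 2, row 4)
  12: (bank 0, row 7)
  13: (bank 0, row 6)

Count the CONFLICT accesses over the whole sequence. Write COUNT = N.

COUNT = 7

#0 (1,1) H  (was 1)
#1 (2,4) E
#2 (2,1) C  (was 4)
#3 (2,1) H  (was 1)
#4 (0,2) E
#5 (2,5) C  (was 1)
#6 (1,1) H  (was 1)
#7 (0,0) C  (was 2)
#8 (0,0) H  (was 0)
#9 (2,4) C  (was 5)
#10 (1,6) C  (was 1)
#11 (2,4) H  (was 4)
#12 (0,7) C  (was 0)
#13 (0,6) C  (was 7)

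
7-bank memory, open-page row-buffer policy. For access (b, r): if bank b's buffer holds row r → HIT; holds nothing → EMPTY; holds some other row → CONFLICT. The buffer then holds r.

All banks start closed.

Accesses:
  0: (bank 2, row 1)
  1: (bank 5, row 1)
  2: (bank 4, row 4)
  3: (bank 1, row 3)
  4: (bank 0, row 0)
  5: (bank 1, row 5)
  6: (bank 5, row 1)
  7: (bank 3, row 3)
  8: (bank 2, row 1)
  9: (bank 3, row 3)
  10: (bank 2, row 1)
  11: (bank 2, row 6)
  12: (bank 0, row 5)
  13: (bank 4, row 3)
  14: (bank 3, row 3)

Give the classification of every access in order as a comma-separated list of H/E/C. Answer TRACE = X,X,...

#0 (2,1) E
#1 (5,1) E
#2 (4,4) E
#3 (1,3) E
#4 (0,0) E
#5 (1,5) C  (was 3)
#6 (5,1) H  (was 1)
#7 (3,3) E
#8 (2,1) H  (was 1)
#9 (3,3) H  (was 3)
#10 (2,1) H  (was 1)
#11 (2,6) C  (was 1)
#12 (0,5) C  (was 0)
#13 (4,3) C  (was 4)
#14 (3,3) H  (was 3)

TRACE = E,E,E,E,E,C,H,E,H,H,H,C,C,C,H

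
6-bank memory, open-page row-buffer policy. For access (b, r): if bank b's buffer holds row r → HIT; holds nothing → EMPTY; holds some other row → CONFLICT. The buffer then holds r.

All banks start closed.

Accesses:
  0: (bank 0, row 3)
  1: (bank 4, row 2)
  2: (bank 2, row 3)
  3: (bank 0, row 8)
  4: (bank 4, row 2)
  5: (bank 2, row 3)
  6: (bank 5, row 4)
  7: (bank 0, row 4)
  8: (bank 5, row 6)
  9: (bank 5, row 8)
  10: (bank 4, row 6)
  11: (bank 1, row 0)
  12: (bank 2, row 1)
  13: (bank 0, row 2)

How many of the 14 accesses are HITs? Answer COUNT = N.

step 0: bank0 None->3 [EMPTY]
step 1: bank4 None->2 [EMPTY]
step 2: bank2 None->3 [EMPTY]
step 3: bank0 3->8 [CONFLICT]
step 4: bank4 2->2 [HIT]
step 5: bank2 3->3 [HIT]
step 6: bank5 None->4 [EMPTY]
step 7: bank0 8->4 [CONFLICT]
step 8: bank5 4->6 [CONFLICT]
step 9: bank5 6->8 [CONFLICT]
step 10: bank4 2->6 [CONFLICT]
step 11: bank1 None->0 [EMPTY]
step 12: bank2 3->1 [CONFLICT]
step 13: bank0 4->2 [CONFLICT]

COUNT = 2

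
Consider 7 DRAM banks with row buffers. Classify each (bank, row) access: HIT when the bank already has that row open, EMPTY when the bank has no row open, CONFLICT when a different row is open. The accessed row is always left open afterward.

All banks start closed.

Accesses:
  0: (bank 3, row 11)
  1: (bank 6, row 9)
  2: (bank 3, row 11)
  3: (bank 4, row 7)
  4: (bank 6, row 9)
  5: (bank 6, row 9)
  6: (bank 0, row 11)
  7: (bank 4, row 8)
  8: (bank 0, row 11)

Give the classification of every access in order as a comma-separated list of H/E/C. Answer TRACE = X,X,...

#0 (3,11) E
#1 (6,9) E
#2 (3,11) H  (was 11)
#3 (4,7) E
#4 (6,9) H  (was 9)
#5 (6,9) H  (was 9)
#6 (0,11) E
#7 (4,8) C  (was 7)
#8 (0,11) H  (was 11)

TRACE = E,E,H,E,H,H,E,C,H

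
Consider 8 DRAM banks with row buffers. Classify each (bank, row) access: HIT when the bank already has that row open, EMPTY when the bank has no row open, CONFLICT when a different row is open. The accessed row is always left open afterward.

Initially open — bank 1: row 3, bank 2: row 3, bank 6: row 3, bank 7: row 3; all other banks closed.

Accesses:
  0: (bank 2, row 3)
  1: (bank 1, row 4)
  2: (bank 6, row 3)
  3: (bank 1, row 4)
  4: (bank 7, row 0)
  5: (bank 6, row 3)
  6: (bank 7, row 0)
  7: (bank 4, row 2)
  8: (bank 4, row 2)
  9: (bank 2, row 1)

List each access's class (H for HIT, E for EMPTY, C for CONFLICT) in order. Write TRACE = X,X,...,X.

  [0] b2 r3: had r3 ⇒ H
  [1] b1 r4: had r3 ⇒ C
  [2] b6 r3: had r3 ⇒ H
  [3] b1 r4: had r4 ⇒ H
  [4] b7 r0: had r3 ⇒ C
  [5] b6 r3: had r3 ⇒ H
  [6] b7 r0: had r0 ⇒ H
  [7] b4 r2: no row ⇒ E
  [8] b4 r2: had r2 ⇒ H
  [9] b2 r1: had r3 ⇒ C

TRACE = H,C,H,H,C,H,H,E,H,C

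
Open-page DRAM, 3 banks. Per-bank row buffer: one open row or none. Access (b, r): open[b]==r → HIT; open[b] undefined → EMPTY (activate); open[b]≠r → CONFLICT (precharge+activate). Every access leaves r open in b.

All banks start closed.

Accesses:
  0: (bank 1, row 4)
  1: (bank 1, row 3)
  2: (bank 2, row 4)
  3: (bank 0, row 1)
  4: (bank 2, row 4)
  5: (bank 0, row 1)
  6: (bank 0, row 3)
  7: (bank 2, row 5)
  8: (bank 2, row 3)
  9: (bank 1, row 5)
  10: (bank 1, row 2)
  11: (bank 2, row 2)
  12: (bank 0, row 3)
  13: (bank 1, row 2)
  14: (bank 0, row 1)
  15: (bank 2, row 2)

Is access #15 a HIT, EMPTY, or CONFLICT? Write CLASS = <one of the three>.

  [0] b1 r4: no row ⇒ E
  [1] b1 r3: had r4 ⇒ C
  [2] b2 r4: no row ⇒ E
  [3] b0 r1: no row ⇒ E
  [4] b2 r4: had r4 ⇒ H
  [5] b0 r1: had r1 ⇒ H
  [6] b0 r3: had r1 ⇒ C
  [7] b2 r5: had r4 ⇒ C
  [8] b2 r3: had r5 ⇒ C
  [9] b1 r5: had r3 ⇒ C
  [10] b1 r2: had r5 ⇒ C
  [11] b2 r2: had r3 ⇒ C
  [12] b0 r3: had r3 ⇒ H
  [13] b1 r2: had r2 ⇒ H
  [14] b0 r1: had r3 ⇒ C
  [15] b2 r2: had r2 ⇒ H

CLASS = HIT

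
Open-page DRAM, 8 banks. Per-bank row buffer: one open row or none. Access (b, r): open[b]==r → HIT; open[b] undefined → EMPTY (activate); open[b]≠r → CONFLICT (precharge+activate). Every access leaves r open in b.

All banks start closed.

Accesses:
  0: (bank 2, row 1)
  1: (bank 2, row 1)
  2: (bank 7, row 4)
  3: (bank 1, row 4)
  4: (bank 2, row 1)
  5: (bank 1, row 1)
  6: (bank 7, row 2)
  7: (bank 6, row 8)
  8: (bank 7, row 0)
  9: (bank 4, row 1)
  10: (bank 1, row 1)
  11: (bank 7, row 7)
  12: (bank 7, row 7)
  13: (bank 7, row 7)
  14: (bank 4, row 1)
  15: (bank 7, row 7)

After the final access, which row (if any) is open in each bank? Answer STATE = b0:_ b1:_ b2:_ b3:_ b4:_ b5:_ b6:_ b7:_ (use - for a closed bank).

0: bank 2 row 1 — prev None → EMPTY
1: bank 2 row 1 — prev 1 → HIT
2: bank 7 row 4 — prev None → EMPTY
3: bank 1 row 4 — prev None → EMPTY
4: bank 2 row 1 — prev 1 → HIT
5: bank 1 row 1 — prev 4 → CONFLICT
6: bank 7 row 2 — prev 4 → CONFLICT
7: bank 6 row 8 — prev None → EMPTY
8: bank 7 row 0 — prev 2 → CONFLICT
9: bank 4 row 1 — prev None → EMPTY
10: bank 1 row 1 — prev 1 → HIT
11: bank 7 row 7 — prev 0 → CONFLICT
12: bank 7 row 7 — prev 7 → HIT
13: bank 7 row 7 — prev 7 → HIT
14: bank 4 row 1 — prev 1 → HIT
15: bank 7 row 7 — prev 7 → HIT

STATE = b0:- b1:1 b2:1 b3:- b4:1 b5:- b6:8 b7:7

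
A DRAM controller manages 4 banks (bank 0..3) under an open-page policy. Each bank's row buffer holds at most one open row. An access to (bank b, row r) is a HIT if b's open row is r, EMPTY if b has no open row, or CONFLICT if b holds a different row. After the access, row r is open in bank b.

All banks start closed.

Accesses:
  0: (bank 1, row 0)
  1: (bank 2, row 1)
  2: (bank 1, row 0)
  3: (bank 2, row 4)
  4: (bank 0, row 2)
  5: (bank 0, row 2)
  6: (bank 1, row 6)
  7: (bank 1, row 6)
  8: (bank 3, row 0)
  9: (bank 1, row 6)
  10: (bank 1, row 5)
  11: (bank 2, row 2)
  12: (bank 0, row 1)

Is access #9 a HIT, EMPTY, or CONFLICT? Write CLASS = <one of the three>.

  [0] b1 r0: no row ⇒ E
  [1] b2 r1: no row ⇒ E
  [2] b1 r0: had r0 ⇒ H
  [3] b2 r4: had r1 ⇒ C
  [4] b0 r2: no row ⇒ E
  [5] b0 r2: had r2 ⇒ H
  [6] b1 r6: had r0 ⇒ C
  [7] b1 r6: had r6 ⇒ H
  [8] b3 r0: no row ⇒ E
  [9] b1 r6: had r6 ⇒ H
  [10] b1 r5: had r6 ⇒ C
  [11] b2 r2: had r4 ⇒ C
  [12] b0 r1: had r2 ⇒ C

CLASS = HIT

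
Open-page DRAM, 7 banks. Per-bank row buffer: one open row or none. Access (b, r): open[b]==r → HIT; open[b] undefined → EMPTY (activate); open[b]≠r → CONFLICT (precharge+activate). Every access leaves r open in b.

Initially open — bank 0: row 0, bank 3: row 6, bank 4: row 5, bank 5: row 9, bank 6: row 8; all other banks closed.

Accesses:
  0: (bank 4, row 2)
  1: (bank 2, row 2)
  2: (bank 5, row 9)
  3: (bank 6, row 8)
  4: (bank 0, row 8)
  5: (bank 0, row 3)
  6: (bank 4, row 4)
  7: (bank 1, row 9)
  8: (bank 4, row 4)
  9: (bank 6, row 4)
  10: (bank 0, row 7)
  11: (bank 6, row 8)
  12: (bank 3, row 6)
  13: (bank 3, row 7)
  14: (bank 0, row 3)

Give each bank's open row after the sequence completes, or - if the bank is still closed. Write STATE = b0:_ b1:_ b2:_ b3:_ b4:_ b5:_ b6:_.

STATE = b0:3 b1:9 b2:2 b3:7 b4:4 b5:9 b6:8

  [0] b4 r2: had r5 ⇒ C
  [1] b2 r2: no row ⇒ E
  [2] b5 r9: had r9 ⇒ H
  [3] b6 r8: had r8 ⇒ H
  [4] b0 r8: had r0 ⇒ C
  [5] b0 r3: had r8 ⇒ C
  [6] b4 r4: had r2 ⇒ C
  [7] b1 r9: no row ⇒ E
  [8] b4 r4: had r4 ⇒ H
  [9] b6 r4: had r8 ⇒ C
  [10] b0 r7: had r3 ⇒ C
  [11] b6 r8: had r4 ⇒ C
  [12] b3 r6: had r6 ⇒ H
  [13] b3 r7: had r6 ⇒ C
  [14] b0 r3: had r7 ⇒ C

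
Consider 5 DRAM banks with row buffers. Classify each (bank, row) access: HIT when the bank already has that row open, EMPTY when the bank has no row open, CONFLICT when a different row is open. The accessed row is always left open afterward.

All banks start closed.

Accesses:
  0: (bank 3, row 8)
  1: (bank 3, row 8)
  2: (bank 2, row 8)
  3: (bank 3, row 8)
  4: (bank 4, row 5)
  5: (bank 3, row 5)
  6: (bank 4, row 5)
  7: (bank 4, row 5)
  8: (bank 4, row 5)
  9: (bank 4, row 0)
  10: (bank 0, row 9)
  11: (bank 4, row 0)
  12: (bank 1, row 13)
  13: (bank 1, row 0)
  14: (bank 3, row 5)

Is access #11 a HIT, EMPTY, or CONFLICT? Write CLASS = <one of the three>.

step 0: bank3 None->8 [EMPTY]
step 1: bank3 8->8 [HIT]
step 2: bank2 None->8 [EMPTY]
step 3: bank3 8->8 [HIT]
step 4: bank4 None->5 [EMPTY]
step 5: bank3 8->5 [CONFLICT]
step 6: bank4 5->5 [HIT]
step 7: bank4 5->5 [HIT]
step 8: bank4 5->5 [HIT]
step 9: bank4 5->0 [CONFLICT]
step 10: bank0 None->9 [EMPTY]
step 11: bank4 0->0 [HIT]
step 12: bank1 None->13 [EMPTY]
step 13: bank1 13->0 [CONFLICT]
step 14: bank3 5->5 [HIT]

CLASS = HIT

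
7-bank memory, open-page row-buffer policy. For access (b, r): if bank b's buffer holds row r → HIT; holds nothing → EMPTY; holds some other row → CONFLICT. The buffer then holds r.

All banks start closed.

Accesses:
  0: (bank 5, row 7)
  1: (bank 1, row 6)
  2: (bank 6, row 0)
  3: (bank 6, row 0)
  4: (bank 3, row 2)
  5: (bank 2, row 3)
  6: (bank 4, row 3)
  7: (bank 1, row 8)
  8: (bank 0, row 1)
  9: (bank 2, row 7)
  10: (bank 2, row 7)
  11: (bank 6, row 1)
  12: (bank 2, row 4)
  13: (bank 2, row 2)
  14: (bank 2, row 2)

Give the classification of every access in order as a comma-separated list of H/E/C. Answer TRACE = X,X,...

step 0: bank5 None->7 [EMPTY]
step 1: bank1 None->6 [EMPTY]
step 2: bank6 None->0 [EMPTY]
step 3: bank6 0->0 [HIT]
step 4: bank3 None->2 [EMPTY]
step 5: bank2 None->3 [EMPTY]
step 6: bank4 None->3 [EMPTY]
step 7: bank1 6->8 [CONFLICT]
step 8: bank0 None->1 [EMPTY]
step 9: bank2 3->7 [CONFLICT]
step 10: bank2 7->7 [HIT]
step 11: bank6 0->1 [CONFLICT]
step 12: bank2 7->4 [CONFLICT]
step 13: bank2 4->2 [CONFLICT]
step 14: bank2 2->2 [HIT]

TRACE = E,E,E,H,E,E,E,C,E,C,H,C,C,C,H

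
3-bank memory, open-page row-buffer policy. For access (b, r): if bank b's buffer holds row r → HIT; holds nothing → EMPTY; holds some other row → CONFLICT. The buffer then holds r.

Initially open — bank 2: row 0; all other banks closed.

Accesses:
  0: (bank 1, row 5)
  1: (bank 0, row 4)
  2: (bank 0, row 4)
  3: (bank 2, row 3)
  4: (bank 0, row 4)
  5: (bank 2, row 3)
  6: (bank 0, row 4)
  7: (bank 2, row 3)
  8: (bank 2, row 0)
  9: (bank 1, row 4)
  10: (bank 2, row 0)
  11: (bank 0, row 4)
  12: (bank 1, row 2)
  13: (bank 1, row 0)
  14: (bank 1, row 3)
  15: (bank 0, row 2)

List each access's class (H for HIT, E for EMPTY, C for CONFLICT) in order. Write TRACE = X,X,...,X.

0: bank 1 row 5 — prev None → EMPTY
1: bank 0 row 4 — prev None → EMPTY
2: bank 0 row 4 — prev 4 → HIT
3: bank 2 row 3 — prev 0 → CONFLICT
4: bank 0 row 4 — prev 4 → HIT
5: bank 2 row 3 — prev 3 → HIT
6: bank 0 row 4 — prev 4 → HIT
7: bank 2 row 3 — prev 3 → HIT
8: bank 2 row 0 — prev 3 → CONFLICT
9: bank 1 row 4 — prev 5 → CONFLICT
10: bank 2 row 0 — prev 0 → HIT
11: bank 0 row 4 — prev 4 → HIT
12: bank 1 row 2 — prev 4 → CONFLICT
13: bank 1 row 0 — prev 2 → CONFLICT
14: bank 1 row 3 — prev 0 → CONFLICT
15: bank 0 row 2 — prev 4 → CONFLICT

TRACE = E,E,H,C,H,H,H,H,C,C,H,H,C,C,C,C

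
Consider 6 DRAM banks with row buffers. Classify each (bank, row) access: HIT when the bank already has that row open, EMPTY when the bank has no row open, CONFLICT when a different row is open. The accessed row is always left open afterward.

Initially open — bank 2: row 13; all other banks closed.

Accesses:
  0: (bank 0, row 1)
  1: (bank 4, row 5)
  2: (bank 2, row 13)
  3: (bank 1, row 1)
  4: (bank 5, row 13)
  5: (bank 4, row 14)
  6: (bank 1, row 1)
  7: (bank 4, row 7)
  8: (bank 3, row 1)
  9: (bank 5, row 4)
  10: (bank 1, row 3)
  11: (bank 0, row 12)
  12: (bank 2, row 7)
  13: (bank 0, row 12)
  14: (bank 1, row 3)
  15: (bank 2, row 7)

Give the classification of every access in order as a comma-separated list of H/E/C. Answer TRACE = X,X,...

step 0: bank0 None->1 [EMPTY]
step 1: bank4 None->5 [EMPTY]
step 2: bank2 13->13 [HIT]
step 3: bank1 None->1 [EMPTY]
step 4: bank5 None->13 [EMPTY]
step 5: bank4 5->14 [CONFLICT]
step 6: bank1 1->1 [HIT]
step 7: bank4 14->7 [CONFLICT]
step 8: bank3 None->1 [EMPTY]
step 9: bank5 13->4 [CONFLICT]
step 10: bank1 1->3 [CONFLICT]
step 11: bank0 1->12 [CONFLICT]
step 12: bank2 13->7 [CONFLICT]
step 13: bank0 12->12 [HIT]
step 14: bank1 3->3 [HIT]
step 15: bank2 7->7 [HIT]

TRACE = E,E,H,E,E,C,H,C,E,C,C,C,C,H,H,H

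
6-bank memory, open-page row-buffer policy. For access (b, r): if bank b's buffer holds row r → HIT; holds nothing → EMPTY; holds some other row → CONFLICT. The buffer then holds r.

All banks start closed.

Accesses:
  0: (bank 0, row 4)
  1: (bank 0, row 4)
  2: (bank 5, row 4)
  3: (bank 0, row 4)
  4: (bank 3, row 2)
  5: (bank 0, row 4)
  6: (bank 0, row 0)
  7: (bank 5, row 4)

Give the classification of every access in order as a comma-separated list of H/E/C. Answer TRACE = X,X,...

TRACE = E,H,E,H,E,H,C,H

step 0: bank0 None->4 [EMPTY]
step 1: bank0 4->4 [HIT]
step 2: bank5 None->4 [EMPTY]
step 3: bank0 4->4 [HIT]
step 4: bank3 None->2 [EMPTY]
step 5: bank0 4->4 [HIT]
step 6: bank0 4->0 [CONFLICT]
step 7: bank5 4->4 [HIT]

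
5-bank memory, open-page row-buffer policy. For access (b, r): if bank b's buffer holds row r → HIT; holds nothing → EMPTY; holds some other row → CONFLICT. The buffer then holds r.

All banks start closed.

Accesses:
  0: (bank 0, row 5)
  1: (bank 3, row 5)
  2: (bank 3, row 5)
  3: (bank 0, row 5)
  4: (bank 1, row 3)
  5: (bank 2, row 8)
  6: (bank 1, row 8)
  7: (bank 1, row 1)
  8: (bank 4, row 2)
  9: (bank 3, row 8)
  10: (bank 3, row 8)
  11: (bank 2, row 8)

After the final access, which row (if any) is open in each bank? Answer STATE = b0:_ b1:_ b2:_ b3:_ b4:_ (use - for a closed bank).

  [0] b0 r5: no row ⇒ E
  [1] b3 r5: no row ⇒ E
  [2] b3 r5: had r5 ⇒ H
  [3] b0 r5: had r5 ⇒ H
  [4] b1 r3: no row ⇒ E
  [5] b2 r8: no row ⇒ E
  [6] b1 r8: had r3 ⇒ C
  [7] b1 r1: had r8 ⇒ C
  [8] b4 r2: no row ⇒ E
  [9] b3 r8: had r5 ⇒ C
  [10] b3 r8: had r8 ⇒ H
  [11] b2 r8: had r8 ⇒ H

STATE = b0:5 b1:1 b2:8 b3:8 b4:2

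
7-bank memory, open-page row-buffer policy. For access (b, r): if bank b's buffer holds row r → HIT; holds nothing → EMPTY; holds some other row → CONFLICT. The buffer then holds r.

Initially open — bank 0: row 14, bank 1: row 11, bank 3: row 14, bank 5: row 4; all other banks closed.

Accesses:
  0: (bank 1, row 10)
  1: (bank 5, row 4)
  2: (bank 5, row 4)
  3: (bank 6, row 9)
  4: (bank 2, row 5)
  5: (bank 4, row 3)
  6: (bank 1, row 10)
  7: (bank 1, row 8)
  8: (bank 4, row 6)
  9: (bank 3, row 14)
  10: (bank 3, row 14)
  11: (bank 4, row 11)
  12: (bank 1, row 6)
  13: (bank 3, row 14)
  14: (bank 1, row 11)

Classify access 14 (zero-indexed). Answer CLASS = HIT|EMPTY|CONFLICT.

CLASS = CONFLICT

step 0: bank1 11->10 [CONFLICT]
step 1: bank5 4->4 [HIT]
step 2: bank5 4->4 [HIT]
step 3: bank6 None->9 [EMPTY]
step 4: bank2 None->5 [EMPTY]
step 5: bank4 None->3 [EMPTY]
step 6: bank1 10->10 [HIT]
step 7: bank1 10->8 [CONFLICT]
step 8: bank4 3->6 [CONFLICT]
step 9: bank3 14->14 [HIT]
step 10: bank3 14->14 [HIT]
step 11: bank4 6->11 [CONFLICT]
step 12: bank1 8->6 [CONFLICT]
step 13: bank3 14->14 [HIT]
step 14: bank1 6->11 [CONFLICT]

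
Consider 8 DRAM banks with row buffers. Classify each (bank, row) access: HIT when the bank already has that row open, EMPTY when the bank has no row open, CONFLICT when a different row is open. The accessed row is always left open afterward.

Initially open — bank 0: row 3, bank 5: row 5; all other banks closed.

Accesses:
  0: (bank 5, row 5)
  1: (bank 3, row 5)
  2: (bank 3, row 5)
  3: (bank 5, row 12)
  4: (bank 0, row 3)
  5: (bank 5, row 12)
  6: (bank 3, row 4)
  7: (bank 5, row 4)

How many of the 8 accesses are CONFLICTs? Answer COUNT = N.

COUNT = 3

  [0] b5 r5: had r5 ⇒ H
  [1] b3 r5: no row ⇒ E
  [2] b3 r5: had r5 ⇒ H
  [3] b5 r12: had r5 ⇒ C
  [4] b0 r3: had r3 ⇒ H
  [5] b5 r12: had r12 ⇒ H
  [6] b3 r4: had r5 ⇒ C
  [7] b5 r4: had r12 ⇒ C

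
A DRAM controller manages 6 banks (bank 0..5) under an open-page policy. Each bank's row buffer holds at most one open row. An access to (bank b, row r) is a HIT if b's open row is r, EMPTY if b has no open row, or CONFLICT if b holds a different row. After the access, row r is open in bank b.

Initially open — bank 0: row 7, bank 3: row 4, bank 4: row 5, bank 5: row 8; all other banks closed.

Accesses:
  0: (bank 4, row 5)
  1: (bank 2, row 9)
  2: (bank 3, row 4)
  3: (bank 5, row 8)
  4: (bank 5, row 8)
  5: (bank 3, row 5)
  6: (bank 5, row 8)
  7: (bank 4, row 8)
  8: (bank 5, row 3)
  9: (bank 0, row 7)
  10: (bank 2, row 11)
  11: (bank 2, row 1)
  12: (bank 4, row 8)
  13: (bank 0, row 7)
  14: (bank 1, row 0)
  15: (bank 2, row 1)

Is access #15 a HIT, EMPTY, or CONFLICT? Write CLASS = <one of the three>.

CLASS = HIT

0: bank 4 row 5 — prev 5 → HIT
1: bank 2 row 9 — prev None → EMPTY
2: bank 3 row 4 — prev 4 → HIT
3: bank 5 row 8 — prev 8 → HIT
4: bank 5 row 8 — prev 8 → HIT
5: bank 3 row 5 — prev 4 → CONFLICT
6: bank 5 row 8 — prev 8 → HIT
7: bank 4 row 8 — prev 5 → CONFLICT
8: bank 5 row 3 — prev 8 → CONFLICT
9: bank 0 row 7 — prev 7 → HIT
10: bank 2 row 11 — prev 9 → CONFLICT
11: bank 2 row 1 — prev 11 → CONFLICT
12: bank 4 row 8 — prev 8 → HIT
13: bank 0 row 7 — prev 7 → HIT
14: bank 1 row 0 — prev None → EMPTY
15: bank 2 row 1 — prev 1 → HIT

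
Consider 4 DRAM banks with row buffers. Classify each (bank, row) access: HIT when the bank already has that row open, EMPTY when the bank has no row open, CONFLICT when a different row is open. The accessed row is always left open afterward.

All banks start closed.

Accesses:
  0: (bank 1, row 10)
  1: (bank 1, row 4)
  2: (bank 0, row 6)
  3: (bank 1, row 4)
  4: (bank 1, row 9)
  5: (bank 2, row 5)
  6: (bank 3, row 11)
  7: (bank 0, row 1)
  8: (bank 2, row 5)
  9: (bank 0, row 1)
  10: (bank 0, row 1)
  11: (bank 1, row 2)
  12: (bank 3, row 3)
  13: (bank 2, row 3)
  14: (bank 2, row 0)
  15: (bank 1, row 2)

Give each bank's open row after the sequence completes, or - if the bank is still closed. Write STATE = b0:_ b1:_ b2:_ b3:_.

  [0] b1 r10: no row ⇒ E
  [1] b1 r4: had r10 ⇒ C
  [2] b0 r6: no row ⇒ E
  [3] b1 r4: had r4 ⇒ H
  [4] b1 r9: had r4 ⇒ C
  [5] b2 r5: no row ⇒ E
  [6] b3 r11: no row ⇒ E
  [7] b0 r1: had r6 ⇒ C
  [8] b2 r5: had r5 ⇒ H
  [9] b0 r1: had r1 ⇒ H
  [10] b0 r1: had r1 ⇒ H
  [11] b1 r2: had r9 ⇒ C
  [12] b3 r3: had r11 ⇒ C
  [13] b2 r3: had r5 ⇒ C
  [14] b2 r0: had r3 ⇒ C
  [15] b1 r2: had r2 ⇒ H

STATE = b0:1 b1:2 b2:0 b3:3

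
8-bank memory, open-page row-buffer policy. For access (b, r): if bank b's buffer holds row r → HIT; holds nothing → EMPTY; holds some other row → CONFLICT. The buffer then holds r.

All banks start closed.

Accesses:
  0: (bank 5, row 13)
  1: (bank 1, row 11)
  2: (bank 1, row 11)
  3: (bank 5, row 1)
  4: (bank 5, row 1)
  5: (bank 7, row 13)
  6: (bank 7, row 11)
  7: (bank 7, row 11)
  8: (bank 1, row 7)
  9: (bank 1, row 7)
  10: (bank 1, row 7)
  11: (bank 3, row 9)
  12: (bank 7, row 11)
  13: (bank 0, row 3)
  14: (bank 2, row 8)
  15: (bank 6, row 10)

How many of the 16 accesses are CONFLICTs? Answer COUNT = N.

  [0] b5 r13: no row ⇒ E
  [1] b1 r11: no row ⇒ E
  [2] b1 r11: had r11 ⇒ H
  [3] b5 r1: had r13 ⇒ C
  [4] b5 r1: had r1 ⇒ H
  [5] b7 r13: no row ⇒ E
  [6] b7 r11: had r13 ⇒ C
  [7] b7 r11: had r11 ⇒ H
  [8] b1 r7: had r11 ⇒ C
  [9] b1 r7: had r7 ⇒ H
  [10] b1 r7: had r7 ⇒ H
  [11] b3 r9: no row ⇒ E
  [12] b7 r11: had r11 ⇒ H
  [13] b0 r3: no row ⇒ E
  [14] b2 r8: no row ⇒ E
  [15] b6 r10: no row ⇒ E

COUNT = 3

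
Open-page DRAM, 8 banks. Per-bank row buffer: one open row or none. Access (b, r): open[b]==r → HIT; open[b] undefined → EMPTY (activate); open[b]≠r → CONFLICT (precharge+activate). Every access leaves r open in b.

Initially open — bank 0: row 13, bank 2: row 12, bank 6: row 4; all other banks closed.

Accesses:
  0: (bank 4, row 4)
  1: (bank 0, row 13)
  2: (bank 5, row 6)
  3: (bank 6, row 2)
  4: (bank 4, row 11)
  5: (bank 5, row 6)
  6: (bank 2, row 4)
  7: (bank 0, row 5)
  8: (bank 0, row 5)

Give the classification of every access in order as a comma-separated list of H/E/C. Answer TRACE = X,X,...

  [0] b4 r4: no row ⇒ E
  [1] b0 r13: had r13 ⇒ H
  [2] b5 r6: no row ⇒ E
  [3] b6 r2: had r4 ⇒ C
  [4] b4 r11: had r4 ⇒ C
  [5] b5 r6: had r6 ⇒ H
  [6] b2 r4: had r12 ⇒ C
  [7] b0 r5: had r13 ⇒ C
  [8] b0 r5: had r5 ⇒ H

TRACE = E,H,E,C,C,H,C,C,H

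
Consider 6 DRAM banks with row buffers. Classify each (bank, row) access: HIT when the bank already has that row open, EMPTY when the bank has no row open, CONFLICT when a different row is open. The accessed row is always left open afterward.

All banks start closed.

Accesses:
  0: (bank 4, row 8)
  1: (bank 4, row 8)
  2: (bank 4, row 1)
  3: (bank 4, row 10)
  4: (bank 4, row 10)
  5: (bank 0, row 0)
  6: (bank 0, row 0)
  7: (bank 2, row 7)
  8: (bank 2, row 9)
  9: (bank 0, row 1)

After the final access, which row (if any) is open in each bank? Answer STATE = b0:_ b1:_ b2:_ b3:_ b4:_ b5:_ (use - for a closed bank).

STATE = b0:1 b1:- b2:9 b3:- b4:10 b5:-

0: bank 4 row 8 — prev None → EMPTY
1: bank 4 row 8 — prev 8 → HIT
2: bank 4 row 1 — prev 8 → CONFLICT
3: bank 4 row 10 — prev 1 → CONFLICT
4: bank 4 row 10 — prev 10 → HIT
5: bank 0 row 0 — prev None → EMPTY
6: bank 0 row 0 — prev 0 → HIT
7: bank 2 row 7 — prev None → EMPTY
8: bank 2 row 9 — prev 7 → CONFLICT
9: bank 0 row 1 — prev 0 → CONFLICT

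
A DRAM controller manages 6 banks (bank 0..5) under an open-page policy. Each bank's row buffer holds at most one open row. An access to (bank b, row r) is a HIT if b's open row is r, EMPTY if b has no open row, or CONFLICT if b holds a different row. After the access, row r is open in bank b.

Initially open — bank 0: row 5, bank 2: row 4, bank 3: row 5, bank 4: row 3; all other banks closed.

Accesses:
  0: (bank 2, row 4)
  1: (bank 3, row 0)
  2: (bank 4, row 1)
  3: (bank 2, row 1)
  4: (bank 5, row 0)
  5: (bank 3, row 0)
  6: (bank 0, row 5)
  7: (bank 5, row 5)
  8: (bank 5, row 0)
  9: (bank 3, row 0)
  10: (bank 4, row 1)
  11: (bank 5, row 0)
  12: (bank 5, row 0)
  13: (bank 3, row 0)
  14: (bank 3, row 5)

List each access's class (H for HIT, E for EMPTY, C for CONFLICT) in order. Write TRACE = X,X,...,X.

TRACE = H,C,C,C,E,H,H,C,C,H,H,H,H,H,C

  [0] b2 r4: had r4 ⇒ H
  [1] b3 r0: had r5 ⇒ C
  [2] b4 r1: had r3 ⇒ C
  [3] b2 r1: had r4 ⇒ C
  [4] b5 r0: no row ⇒ E
  [5] b3 r0: had r0 ⇒ H
  [6] b0 r5: had r5 ⇒ H
  [7] b5 r5: had r0 ⇒ C
  [8] b5 r0: had r5 ⇒ C
  [9] b3 r0: had r0 ⇒ H
  [10] b4 r1: had r1 ⇒ H
  [11] b5 r0: had r0 ⇒ H
  [12] b5 r0: had r0 ⇒ H
  [13] b3 r0: had r0 ⇒ H
  [14] b3 r5: had r0 ⇒ C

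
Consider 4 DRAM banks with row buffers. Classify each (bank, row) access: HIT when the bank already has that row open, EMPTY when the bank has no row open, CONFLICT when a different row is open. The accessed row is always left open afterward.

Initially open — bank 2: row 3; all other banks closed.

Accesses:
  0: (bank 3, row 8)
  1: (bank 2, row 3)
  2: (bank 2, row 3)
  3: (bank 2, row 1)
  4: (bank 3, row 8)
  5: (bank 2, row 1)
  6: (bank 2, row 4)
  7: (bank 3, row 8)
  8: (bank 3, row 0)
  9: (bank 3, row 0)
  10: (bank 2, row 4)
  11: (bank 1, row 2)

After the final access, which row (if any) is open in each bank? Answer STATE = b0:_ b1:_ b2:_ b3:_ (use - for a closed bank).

STATE = b0:- b1:2 b2:4 b3:0

0: bank 3 row 8 — prev None → EMPTY
1: bank 2 row 3 — prev 3 → HIT
2: bank 2 row 3 — prev 3 → HIT
3: bank 2 row 1 — prev 3 → CONFLICT
4: bank 3 row 8 — prev 8 → HIT
5: bank 2 row 1 — prev 1 → HIT
6: bank 2 row 4 — prev 1 → CONFLICT
7: bank 3 row 8 — prev 8 → HIT
8: bank 3 row 0 — prev 8 → CONFLICT
9: bank 3 row 0 — prev 0 → HIT
10: bank 2 row 4 — prev 4 → HIT
11: bank 1 row 2 — prev None → EMPTY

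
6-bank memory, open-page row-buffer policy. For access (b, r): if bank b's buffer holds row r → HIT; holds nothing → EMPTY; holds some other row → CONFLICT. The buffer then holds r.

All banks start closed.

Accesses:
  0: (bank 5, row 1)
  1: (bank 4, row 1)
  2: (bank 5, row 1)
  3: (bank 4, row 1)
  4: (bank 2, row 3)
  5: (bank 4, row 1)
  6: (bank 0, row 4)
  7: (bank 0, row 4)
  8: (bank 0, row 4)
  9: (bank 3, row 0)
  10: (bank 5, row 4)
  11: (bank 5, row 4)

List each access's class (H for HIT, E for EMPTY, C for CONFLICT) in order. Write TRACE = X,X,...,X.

  [0] b5 r1: no row ⇒ E
  [1] b4 r1: no row ⇒ E
  [2] b5 r1: had r1 ⇒ H
  [3] b4 r1: had r1 ⇒ H
  [4] b2 r3: no row ⇒ E
  [5] b4 r1: had r1 ⇒ H
  [6] b0 r4: no row ⇒ E
  [7] b0 r4: had r4 ⇒ H
  [8] b0 r4: had r4 ⇒ H
  [9] b3 r0: no row ⇒ E
  [10] b5 r4: had r1 ⇒ C
  [11] b5 r4: had r4 ⇒ H

TRACE = E,E,H,H,E,H,E,H,H,E,C,H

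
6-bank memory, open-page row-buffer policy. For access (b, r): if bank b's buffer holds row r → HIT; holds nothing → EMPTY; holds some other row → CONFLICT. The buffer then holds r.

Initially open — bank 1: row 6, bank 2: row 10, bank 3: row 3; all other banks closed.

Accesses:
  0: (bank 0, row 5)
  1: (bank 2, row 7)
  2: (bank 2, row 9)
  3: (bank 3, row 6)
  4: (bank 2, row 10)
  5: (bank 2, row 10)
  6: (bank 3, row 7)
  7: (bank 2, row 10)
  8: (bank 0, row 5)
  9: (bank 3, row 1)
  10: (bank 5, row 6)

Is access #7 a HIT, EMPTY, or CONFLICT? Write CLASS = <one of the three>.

CLASS = HIT

step 0: bank0 None->5 [EMPTY]
step 1: bank2 10->7 [CONFLICT]
step 2: bank2 7->9 [CONFLICT]
step 3: bank3 3->6 [CONFLICT]
step 4: bank2 9->10 [CONFLICT]
step 5: bank2 10->10 [HIT]
step 6: bank3 6->7 [CONFLICT]
step 7: bank2 10->10 [HIT]
step 8: bank0 5->5 [HIT]
step 9: bank3 7->1 [CONFLICT]
step 10: bank5 None->6 [EMPTY]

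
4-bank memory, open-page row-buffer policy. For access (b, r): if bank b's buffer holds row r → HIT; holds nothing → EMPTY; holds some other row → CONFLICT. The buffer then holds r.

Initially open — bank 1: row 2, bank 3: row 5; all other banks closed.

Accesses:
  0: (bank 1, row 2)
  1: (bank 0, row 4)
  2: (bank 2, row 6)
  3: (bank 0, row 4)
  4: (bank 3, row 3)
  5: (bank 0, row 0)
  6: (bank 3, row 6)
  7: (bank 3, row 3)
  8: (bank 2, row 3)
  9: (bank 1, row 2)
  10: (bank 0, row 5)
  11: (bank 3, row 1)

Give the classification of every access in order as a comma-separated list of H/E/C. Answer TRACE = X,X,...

TRACE = H,E,E,H,C,C,C,C,C,H,C,C

  [0] b1 r2: had r2 ⇒ H
  [1] b0 r4: no row ⇒ E
  [2] b2 r6: no row ⇒ E
  [3] b0 r4: had r4 ⇒ H
  [4] b3 r3: had r5 ⇒ C
  [5] b0 r0: had r4 ⇒ C
  [6] b3 r6: had r3 ⇒ C
  [7] b3 r3: had r6 ⇒ C
  [8] b2 r3: had r6 ⇒ C
  [9] b1 r2: had r2 ⇒ H
  [10] b0 r5: had r0 ⇒ C
  [11] b3 r1: had r3 ⇒ C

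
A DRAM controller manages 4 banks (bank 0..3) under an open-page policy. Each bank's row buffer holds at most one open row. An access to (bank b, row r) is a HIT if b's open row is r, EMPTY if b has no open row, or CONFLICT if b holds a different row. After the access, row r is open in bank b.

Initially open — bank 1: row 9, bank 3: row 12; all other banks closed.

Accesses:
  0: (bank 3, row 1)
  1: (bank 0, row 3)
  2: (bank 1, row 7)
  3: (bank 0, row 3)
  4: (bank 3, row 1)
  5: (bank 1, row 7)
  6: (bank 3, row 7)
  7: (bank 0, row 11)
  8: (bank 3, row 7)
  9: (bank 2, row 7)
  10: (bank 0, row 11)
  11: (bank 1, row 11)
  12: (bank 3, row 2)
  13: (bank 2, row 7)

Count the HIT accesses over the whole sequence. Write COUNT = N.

COUNT = 6

0: bank 3 row 1 — prev 12 → CONFLICT
1: bank 0 row 3 — prev None → EMPTY
2: bank 1 row 7 — prev 9 → CONFLICT
3: bank 0 row 3 — prev 3 → HIT
4: bank 3 row 1 — prev 1 → HIT
5: bank 1 row 7 — prev 7 → HIT
6: bank 3 row 7 — prev 1 → CONFLICT
7: bank 0 row 11 — prev 3 → CONFLICT
8: bank 3 row 7 — prev 7 → HIT
9: bank 2 row 7 — prev None → EMPTY
10: bank 0 row 11 — prev 11 → HIT
11: bank 1 row 11 — prev 7 → CONFLICT
12: bank 3 row 2 — prev 7 → CONFLICT
13: bank 2 row 7 — prev 7 → HIT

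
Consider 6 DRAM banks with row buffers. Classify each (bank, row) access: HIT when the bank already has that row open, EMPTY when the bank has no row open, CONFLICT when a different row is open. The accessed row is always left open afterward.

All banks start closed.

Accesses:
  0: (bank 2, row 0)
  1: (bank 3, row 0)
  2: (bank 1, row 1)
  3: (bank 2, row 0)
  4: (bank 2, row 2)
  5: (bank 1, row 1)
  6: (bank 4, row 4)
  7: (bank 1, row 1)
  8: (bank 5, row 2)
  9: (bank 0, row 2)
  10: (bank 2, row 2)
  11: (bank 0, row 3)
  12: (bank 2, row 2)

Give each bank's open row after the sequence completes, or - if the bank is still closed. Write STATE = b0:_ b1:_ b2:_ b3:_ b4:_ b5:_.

  [0] b2 r0: no row ⇒ E
  [1] b3 r0: no row ⇒ E
  [2] b1 r1: no row ⇒ E
  [3] b2 r0: had r0 ⇒ H
  [4] b2 r2: had r0 ⇒ C
  [5] b1 r1: had r1 ⇒ H
  [6] b4 r4: no row ⇒ E
  [7] b1 r1: had r1 ⇒ H
  [8] b5 r2: no row ⇒ E
  [9] b0 r2: no row ⇒ E
  [10] b2 r2: had r2 ⇒ H
  [11] b0 r3: had r2 ⇒ C
  [12] b2 r2: had r2 ⇒ H

STATE = b0:3 b1:1 b2:2 b3:0 b4:4 b5:2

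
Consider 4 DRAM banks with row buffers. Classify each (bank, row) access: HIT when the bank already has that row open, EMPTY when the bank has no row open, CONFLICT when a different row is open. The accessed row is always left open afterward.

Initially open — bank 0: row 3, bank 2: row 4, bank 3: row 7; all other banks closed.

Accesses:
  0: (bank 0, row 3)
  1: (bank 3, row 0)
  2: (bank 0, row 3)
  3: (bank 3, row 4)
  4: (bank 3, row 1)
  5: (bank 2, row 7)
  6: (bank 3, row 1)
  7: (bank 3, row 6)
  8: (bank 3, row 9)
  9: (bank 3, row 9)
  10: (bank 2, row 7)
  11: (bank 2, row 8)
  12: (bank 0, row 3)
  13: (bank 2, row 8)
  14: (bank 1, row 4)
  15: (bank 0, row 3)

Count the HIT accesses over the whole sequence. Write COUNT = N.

step 0: bank0 3->3 [HIT]
step 1: bank3 7->0 [CONFLICT]
step 2: bank0 3->3 [HIT]
step 3: bank3 0->4 [CONFLICT]
step 4: bank3 4->1 [CONFLICT]
step 5: bank2 4->7 [CONFLICT]
step 6: bank3 1->1 [HIT]
step 7: bank3 1->6 [CONFLICT]
step 8: bank3 6->9 [CONFLICT]
step 9: bank3 9->9 [HIT]
step 10: bank2 7->7 [HIT]
step 11: bank2 7->8 [CONFLICT]
step 12: bank0 3->3 [HIT]
step 13: bank2 8->8 [HIT]
step 14: bank1 None->4 [EMPTY]
step 15: bank0 3->3 [HIT]

COUNT = 8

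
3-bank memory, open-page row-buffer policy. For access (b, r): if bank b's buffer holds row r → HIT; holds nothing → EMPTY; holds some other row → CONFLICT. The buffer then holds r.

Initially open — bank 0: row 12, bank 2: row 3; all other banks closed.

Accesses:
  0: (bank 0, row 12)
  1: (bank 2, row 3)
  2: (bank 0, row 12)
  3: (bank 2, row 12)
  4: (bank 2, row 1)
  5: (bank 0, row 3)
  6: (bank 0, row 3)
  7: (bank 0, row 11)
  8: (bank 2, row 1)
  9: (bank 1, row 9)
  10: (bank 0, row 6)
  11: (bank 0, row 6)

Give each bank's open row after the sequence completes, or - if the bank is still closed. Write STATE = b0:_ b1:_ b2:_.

  [0] b0 r12: had r12 ⇒ H
  [1] b2 r3: had r3 ⇒ H
  [2] b0 r12: had r12 ⇒ H
  [3] b2 r12: had r3 ⇒ C
  [4] b2 r1: had r12 ⇒ C
  [5] b0 r3: had r12 ⇒ C
  [6] b0 r3: had r3 ⇒ H
  [7] b0 r11: had r3 ⇒ C
  [8] b2 r1: had r1 ⇒ H
  [9] b1 r9: no row ⇒ E
  [10] b0 r6: had r11 ⇒ C
  [11] b0 r6: had r6 ⇒ H

STATE = b0:6 b1:9 b2:1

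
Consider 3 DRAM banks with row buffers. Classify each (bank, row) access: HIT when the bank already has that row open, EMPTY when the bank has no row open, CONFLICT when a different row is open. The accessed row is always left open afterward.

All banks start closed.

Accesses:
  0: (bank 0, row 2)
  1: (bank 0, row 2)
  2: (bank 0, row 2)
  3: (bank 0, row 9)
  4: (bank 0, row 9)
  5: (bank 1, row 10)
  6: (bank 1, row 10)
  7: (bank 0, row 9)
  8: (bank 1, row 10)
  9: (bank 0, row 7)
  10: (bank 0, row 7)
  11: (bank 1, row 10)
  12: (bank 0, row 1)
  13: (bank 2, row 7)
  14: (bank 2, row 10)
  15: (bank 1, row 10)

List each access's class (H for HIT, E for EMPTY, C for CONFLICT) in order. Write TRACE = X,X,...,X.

#0 (0,2) E
#1 (0,2) H  (was 2)
#2 (0,2) H  (was 2)
#3 (0,9) C  (was 2)
#4 (0,9) H  (was 9)
#5 (1,10) E
#6 (1,10) H  (was 10)
#7 (0,9) H  (was 9)
#8 (1,10) H  (was 10)
#9 (0,7) C  (was 9)
#10 (0,7) H  (was 7)
#11 (1,10) H  (was 10)
#12 (0,1) C  (was 7)
#13 (2,7) E
#14 (2,10) C  (was 7)
#15 (1,10) H  (was 10)

TRACE = E,H,H,C,H,E,H,H,H,C,H,H,C,E,C,H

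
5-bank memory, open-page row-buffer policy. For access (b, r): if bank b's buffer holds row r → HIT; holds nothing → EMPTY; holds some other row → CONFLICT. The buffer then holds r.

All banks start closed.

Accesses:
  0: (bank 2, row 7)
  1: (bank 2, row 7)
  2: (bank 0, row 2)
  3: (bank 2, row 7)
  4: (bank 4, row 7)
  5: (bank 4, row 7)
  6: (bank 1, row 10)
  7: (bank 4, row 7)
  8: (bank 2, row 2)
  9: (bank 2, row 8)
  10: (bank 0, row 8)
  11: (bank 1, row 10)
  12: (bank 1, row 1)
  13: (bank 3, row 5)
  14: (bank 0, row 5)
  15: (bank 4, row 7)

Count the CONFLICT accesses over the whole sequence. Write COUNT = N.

#0 (2,7) E
#1 (2,7) H  (was 7)
#2 (0,2) E
#3 (2,7) H  (was 7)
#4 (4,7) E
#5 (4,7) H  (was 7)
#6 (1,10) E
#7 (4,7) H  (was 7)
#8 (2,2) C  (was 7)
#9 (2,8) C  (was 2)
#10 (0,8) C  (was 2)
#11 (1,10) H  (was 10)
#12 (1,1) C  (was 10)
#13 (3,5) E
#14 (0,5) C  (was 8)
#15 (4,7) H  (was 7)

COUNT = 5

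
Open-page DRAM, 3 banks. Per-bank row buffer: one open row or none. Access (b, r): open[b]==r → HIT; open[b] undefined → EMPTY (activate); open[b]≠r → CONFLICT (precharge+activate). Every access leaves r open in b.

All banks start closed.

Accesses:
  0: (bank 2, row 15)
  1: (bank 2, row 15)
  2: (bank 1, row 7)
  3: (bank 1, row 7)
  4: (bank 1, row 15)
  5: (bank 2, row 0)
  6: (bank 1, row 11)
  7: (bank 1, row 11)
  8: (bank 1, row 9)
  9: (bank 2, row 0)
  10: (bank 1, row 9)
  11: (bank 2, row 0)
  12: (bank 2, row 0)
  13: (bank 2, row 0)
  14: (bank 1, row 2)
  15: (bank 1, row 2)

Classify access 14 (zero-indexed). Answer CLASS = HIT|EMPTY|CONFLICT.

  [0] b2 r15: no row ⇒ E
  [1] b2 r15: had r15 ⇒ H
  [2] b1 r7: no row ⇒ E
  [3] b1 r7: had r7 ⇒ H
  [4] b1 r15: had r7 ⇒ C
  [5] b2 r0: had r15 ⇒ C
  [6] b1 r11: had r15 ⇒ C
  [7] b1 r11: had r11 ⇒ H
  [8] b1 r9: had r11 ⇒ C
  [9] b2 r0: had r0 ⇒ H
  [10] b1 r9: had r9 ⇒ H
  [11] b2 r0: had r0 ⇒ H
  [12] b2 r0: had r0 ⇒ H
  [13] b2 r0: had r0 ⇒ H
  [14] b1 r2: had r9 ⇒ C
  [15] b1 r2: had r2 ⇒ H

CLASS = CONFLICT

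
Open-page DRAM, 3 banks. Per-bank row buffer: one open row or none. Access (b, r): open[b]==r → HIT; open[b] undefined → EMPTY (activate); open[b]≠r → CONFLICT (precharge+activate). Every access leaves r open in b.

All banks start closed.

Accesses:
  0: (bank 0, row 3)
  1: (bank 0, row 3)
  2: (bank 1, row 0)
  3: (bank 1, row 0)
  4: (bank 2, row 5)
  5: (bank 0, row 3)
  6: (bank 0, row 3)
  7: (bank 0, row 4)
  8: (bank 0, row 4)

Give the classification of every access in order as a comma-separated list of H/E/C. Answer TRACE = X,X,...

TRACE = E,H,E,H,E,H,H,C,H

step 0: bank0 None->3 [EMPTY]
step 1: bank0 3->3 [HIT]
step 2: bank1 None->0 [EMPTY]
step 3: bank1 0->0 [HIT]
step 4: bank2 None->5 [EMPTY]
step 5: bank0 3->3 [HIT]
step 6: bank0 3->3 [HIT]
step 7: bank0 3->4 [CONFLICT]
step 8: bank0 4->4 [HIT]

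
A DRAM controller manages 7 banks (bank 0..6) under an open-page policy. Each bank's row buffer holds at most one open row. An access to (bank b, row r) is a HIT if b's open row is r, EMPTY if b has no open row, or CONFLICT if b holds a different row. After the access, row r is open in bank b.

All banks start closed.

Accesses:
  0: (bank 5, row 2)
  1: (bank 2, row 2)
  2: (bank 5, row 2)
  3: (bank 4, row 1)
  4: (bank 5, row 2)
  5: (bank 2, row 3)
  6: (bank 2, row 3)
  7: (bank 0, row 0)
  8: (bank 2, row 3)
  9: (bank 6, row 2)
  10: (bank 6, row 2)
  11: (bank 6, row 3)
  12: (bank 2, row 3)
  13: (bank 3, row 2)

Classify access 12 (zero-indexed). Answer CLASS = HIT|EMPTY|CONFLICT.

step 0: bank5 None->2 [EMPTY]
step 1: bank2 None->2 [EMPTY]
step 2: bank5 2->2 [HIT]
step 3: bank4 None->1 [EMPTY]
step 4: bank5 2->2 [HIT]
step 5: bank2 2->3 [CONFLICT]
step 6: bank2 3->3 [HIT]
step 7: bank0 None->0 [EMPTY]
step 8: bank2 3->3 [HIT]
step 9: bank6 None->2 [EMPTY]
step 10: bank6 2->2 [HIT]
step 11: bank6 2->3 [CONFLICT]
step 12: bank2 3->3 [HIT]
step 13: bank3 None->2 [EMPTY]

CLASS = HIT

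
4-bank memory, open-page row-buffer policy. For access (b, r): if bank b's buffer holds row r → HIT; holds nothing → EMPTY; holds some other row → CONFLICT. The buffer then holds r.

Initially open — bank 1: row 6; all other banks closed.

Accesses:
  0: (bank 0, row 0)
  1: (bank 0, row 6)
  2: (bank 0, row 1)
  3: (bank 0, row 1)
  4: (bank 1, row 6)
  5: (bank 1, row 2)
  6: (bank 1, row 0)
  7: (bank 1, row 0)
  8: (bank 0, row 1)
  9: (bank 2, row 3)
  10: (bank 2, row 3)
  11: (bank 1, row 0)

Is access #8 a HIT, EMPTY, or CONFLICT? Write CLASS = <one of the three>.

CLASS = HIT

step 0: bank0 None->0 [EMPTY]
step 1: bank0 0->6 [CONFLICT]
step 2: bank0 6->1 [CONFLICT]
step 3: bank0 1->1 [HIT]
step 4: bank1 6->6 [HIT]
step 5: bank1 6->2 [CONFLICT]
step 6: bank1 2->0 [CONFLICT]
step 7: bank1 0->0 [HIT]
step 8: bank0 1->1 [HIT]
step 9: bank2 None->3 [EMPTY]
step 10: bank2 3->3 [HIT]
step 11: bank1 0->0 [HIT]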